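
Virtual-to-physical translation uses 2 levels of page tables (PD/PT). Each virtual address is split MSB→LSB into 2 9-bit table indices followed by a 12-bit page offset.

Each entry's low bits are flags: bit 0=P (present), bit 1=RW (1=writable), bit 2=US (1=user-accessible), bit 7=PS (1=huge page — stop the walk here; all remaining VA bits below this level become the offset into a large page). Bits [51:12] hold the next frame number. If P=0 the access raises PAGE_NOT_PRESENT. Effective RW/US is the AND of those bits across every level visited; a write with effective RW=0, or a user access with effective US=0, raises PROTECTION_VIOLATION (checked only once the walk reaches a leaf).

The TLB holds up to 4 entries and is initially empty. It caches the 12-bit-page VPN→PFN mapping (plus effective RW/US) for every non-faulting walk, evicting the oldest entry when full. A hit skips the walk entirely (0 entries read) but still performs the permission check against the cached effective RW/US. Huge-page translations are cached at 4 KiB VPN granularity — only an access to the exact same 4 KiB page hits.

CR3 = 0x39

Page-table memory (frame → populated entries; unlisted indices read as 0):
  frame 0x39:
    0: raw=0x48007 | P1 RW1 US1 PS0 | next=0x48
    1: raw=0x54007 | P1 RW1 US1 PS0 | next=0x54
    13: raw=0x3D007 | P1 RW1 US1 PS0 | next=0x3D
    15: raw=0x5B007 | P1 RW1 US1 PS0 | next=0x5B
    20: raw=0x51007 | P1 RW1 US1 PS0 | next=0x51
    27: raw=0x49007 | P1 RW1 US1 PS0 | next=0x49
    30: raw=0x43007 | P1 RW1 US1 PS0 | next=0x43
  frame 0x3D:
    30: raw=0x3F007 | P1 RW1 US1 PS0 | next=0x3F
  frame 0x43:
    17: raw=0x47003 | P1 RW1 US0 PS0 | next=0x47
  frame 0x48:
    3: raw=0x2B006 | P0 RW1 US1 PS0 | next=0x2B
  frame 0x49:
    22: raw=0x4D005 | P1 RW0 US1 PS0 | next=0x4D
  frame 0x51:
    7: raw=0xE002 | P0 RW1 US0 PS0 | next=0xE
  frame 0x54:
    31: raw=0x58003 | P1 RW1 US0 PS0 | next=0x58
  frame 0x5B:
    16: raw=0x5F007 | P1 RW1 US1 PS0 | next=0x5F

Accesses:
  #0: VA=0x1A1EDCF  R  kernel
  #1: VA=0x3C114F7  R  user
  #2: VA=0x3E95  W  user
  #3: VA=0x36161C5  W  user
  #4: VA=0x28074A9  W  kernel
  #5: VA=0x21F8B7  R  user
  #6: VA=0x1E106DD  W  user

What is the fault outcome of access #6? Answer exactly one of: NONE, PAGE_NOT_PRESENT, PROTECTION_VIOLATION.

Walk each access:
#0 VA=0x1A1EDCF (r,kernel):
  L0: frame=0x39 idx=13 entry=0x3D007 [P=1 RW=1 US=1 PS=0]
  L1: frame=0x3D idx=30 entry=0x3F007 [P=1 RW=1 US=1 PS=0]
  ✓ 0x3FDCF  — 2 lookups
#1 VA=0x3C114F7 (r,user):
  L0: frame=0x39 idx=30 entry=0x43007 [P=1 RW=1 US=1 PS=0]
  L1: frame=0x43 idx=17 entry=0x47003 [P=1 RW=1 US=0 PS=0]
  ✗ PROTECTION_VIOLATION  [2 reads]
#2 VA=0x3E95 (w,user):
  L0: frame=0x39 idx=0 entry=0x48007 [P=1 RW=1 US=1 PS=0]
  L1: frame=0x48 idx=3 entry=0x2B006 [P=0 RW=1 US=1 PS=0]
  ✗ PAGE_NOT_PRESENT  [2 reads]
#3 VA=0x36161C5 (w,user):
  L0: frame=0x39 idx=27 entry=0x49007 [P=1 RW=1 US=1 PS=0]
  L1: frame=0x49 idx=22 entry=0x4D005 [P=1 RW=0 US=1 PS=0]
  ✗ PROTECTION_VIOLATION  [2 reads]
#4 VA=0x28074A9 (w,kernel):
  L0: frame=0x39 idx=20 entry=0x51007 [P=1 RW=1 US=1 PS=0]
  L1: frame=0x51 idx=7 entry=0xE002 [P=0 RW=1 US=0 PS=0]
  ✗ PAGE_NOT_PRESENT  [2 reads]
#5 VA=0x21F8B7 (r,user):
  L0: frame=0x39 idx=1 entry=0x54007 [P=1 RW=1 US=1 PS=0]
  L1: frame=0x54 idx=31 entry=0x58003 [P=1 RW=1 US=0 PS=0]
  ✗ PROTECTION_VIOLATION  [2 reads]
#6 VA=0x1E106DD (w,user):
  L0: frame=0x39 idx=15 entry=0x5B007 [P=1 RW=1 US=1 PS=0]
  L1: frame=0x5B idx=16 entry=0x5F007 [P=1 RW=1 US=1 PS=0]
  ✓ 0x5F6DD  — 2 lookups

Access #6 fault: NONE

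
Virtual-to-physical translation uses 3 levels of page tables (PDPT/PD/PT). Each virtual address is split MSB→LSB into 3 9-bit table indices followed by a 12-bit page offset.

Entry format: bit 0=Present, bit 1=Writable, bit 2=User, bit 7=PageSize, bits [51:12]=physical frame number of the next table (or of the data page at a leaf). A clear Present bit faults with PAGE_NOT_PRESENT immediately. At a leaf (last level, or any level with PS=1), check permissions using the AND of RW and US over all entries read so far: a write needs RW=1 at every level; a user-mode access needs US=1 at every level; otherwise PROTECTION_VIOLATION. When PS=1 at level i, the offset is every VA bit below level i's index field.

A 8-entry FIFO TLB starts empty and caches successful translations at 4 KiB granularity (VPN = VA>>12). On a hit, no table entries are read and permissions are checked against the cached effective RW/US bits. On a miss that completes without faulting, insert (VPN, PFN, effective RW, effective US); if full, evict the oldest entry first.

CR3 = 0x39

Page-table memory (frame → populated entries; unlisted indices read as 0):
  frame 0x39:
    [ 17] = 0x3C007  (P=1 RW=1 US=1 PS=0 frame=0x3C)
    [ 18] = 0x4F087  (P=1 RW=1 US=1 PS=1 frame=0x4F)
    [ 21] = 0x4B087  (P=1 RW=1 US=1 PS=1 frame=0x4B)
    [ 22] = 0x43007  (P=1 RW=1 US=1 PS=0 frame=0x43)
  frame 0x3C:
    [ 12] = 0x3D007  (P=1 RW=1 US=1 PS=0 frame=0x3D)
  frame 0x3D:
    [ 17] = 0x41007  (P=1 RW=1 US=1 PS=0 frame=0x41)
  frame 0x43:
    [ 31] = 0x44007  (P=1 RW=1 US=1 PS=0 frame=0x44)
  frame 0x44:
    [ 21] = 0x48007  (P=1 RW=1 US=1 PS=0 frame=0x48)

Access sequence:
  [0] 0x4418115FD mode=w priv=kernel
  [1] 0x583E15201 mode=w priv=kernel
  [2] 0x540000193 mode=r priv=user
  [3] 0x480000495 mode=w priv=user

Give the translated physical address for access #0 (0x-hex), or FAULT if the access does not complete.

Per-access translation:
#0 VA=0x4418115FD (w,kernel):
  L0 @0x39[17] → 0x3C007  P=1,RW=1,US=1,PS=0
  L1 @0x3C[12] → 0x3D007  P=1,RW=1,US=1,PS=0
  L2 @0x3D[17] → 0x41007  P=1,RW=1,US=1,PS=0
  ⇒ phys 0x415FD  [3 reads]
#1 VA=0x583E15201 (w,kernel):
  L0 @0x39[22] → 0x43007  P=1,RW=1,US=1,PS=0
  L1 @0x43[31] → 0x44007  P=1,RW=1,US=1,PS=0
  L2 @0x44[21] → 0x48007  P=1,RW=1,US=1,PS=0
  ⇒ phys 0x48201  [3 reads]
#2 VA=0x540000193 (r,user):
  L0 @0x39[21] → 0x4B087  P=1,RW=1,US=1,PS=1
  ⇒ phys 0x4B193 (huge @L0)  [1 reads]
#3 VA=0x480000495 (w,user):
  L0 @0x39[18] → 0x4F087  P=1,RW=1,US=1,PS=1
  ⇒ phys 0x4F495 (huge @L0)  [1 reads]

Access #0 PA: 0x415FD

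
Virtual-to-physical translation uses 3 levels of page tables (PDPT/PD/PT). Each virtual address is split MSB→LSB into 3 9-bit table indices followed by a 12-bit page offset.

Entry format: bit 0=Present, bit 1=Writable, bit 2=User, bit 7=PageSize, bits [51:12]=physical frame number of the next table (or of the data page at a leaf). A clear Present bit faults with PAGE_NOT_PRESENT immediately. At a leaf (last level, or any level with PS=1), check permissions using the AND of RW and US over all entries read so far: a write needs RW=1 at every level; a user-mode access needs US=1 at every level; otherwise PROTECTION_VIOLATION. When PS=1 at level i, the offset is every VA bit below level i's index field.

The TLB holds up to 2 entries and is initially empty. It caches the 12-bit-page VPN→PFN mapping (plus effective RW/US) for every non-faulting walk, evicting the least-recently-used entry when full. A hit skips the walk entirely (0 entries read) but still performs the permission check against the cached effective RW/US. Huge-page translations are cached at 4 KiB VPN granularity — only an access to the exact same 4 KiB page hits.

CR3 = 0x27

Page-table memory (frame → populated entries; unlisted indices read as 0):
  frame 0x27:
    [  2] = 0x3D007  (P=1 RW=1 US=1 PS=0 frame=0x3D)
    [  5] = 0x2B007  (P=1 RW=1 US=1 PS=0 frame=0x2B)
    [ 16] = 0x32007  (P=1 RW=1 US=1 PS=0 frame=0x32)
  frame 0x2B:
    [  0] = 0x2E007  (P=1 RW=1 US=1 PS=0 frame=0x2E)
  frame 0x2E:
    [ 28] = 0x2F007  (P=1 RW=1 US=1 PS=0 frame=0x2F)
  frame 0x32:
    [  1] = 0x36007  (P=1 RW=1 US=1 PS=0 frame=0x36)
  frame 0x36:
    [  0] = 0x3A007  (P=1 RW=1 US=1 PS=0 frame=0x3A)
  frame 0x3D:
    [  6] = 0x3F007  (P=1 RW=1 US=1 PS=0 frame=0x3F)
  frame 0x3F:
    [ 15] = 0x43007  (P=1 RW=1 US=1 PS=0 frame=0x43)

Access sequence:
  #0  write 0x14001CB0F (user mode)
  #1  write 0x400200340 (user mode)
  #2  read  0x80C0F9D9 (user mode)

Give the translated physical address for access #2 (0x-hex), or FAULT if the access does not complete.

Walk each access:
#0 VA=0x14001CB0F (w,user):
  lvl0: tbl 0x27, slot 5 ⇒ 0x2B007 (P1/RW1/US1/PS0)
  lvl1: tbl 0x2B, slot 0 ⇒ 0x2E007 (P1/RW1/US1/PS0)
  lvl2: tbl 0x2E, slot 28 ⇒ 0x2F007 (P1/RW1/US1/PS0)
  ✓ 0x2FB0F  — 3 lookups
#1 VA=0x400200340 (w,user):
  lvl0: tbl 0x27, slot 16 ⇒ 0x32007 (P1/RW1/US1/PS0)
  lvl1: tbl 0x32, slot 1 ⇒ 0x36007 (P1/RW1/US1/PS0)
  lvl2: tbl 0x36, slot 0 ⇒ 0x3A007 (P1/RW1/US1/PS0)
  ✓ 0x3A340  — 3 lookups
#2 VA=0x80C0F9D9 (r,user):
  lvl0: tbl 0x27, slot 2 ⇒ 0x3D007 (P1/RW1/US1/PS0)
  lvl1: tbl 0x3D, slot 6 ⇒ 0x3F007 (P1/RW1/US1/PS0)
  lvl2: tbl 0x3F, slot 15 ⇒ 0x43007 (P1/RW1/US1/PS0)
  ✓ 0x439D9  — 3 lookups

Access #2 PA: 0x439D9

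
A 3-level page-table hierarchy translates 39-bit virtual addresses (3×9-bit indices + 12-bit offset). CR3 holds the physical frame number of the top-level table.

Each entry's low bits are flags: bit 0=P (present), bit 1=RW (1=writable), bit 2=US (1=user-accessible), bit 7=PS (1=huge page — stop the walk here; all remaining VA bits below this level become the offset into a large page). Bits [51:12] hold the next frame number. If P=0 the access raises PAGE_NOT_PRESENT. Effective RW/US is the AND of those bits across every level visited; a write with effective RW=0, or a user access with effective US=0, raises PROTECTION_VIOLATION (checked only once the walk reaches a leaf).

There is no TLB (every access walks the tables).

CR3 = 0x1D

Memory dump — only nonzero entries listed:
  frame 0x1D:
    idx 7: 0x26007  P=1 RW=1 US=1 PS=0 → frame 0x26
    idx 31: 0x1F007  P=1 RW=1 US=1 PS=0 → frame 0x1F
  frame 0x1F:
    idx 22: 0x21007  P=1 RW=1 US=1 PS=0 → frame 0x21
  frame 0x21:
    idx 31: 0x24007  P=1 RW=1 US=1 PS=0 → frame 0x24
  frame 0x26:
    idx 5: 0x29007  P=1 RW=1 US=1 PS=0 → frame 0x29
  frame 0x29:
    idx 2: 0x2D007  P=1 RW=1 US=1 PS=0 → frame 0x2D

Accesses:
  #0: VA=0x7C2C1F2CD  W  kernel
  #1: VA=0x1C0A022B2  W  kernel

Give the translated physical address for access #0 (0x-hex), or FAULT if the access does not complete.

Trace:
#0 VA=0x7C2C1F2CD (w,kernel):
  lvl0: tbl 0x1D, slot 31 ⇒ 0x1F007 (P1/RW1/US1/PS0)
  lvl1: tbl 0x1F, slot 22 ⇒ 0x21007 (P1/RW1/US1/PS0)
  lvl2: tbl 0x21, slot 31 ⇒ 0x24007 (P1/RW1/US1/PS0)
  ⇒ phys 0x242CD  [3 reads]
#1 VA=0x1C0A022B2 (w,kernel):
  lvl0: tbl 0x1D, slot 7 ⇒ 0x26007 (P1/RW1/US1/PS0)
  lvl1: tbl 0x26, slot 5 ⇒ 0x29007 (P1/RW1/US1/PS0)
  lvl2: tbl 0x29, slot 2 ⇒ 0x2D007 (P1/RW1/US1/PS0)
  ⇒ phys 0x2D2B2  [3 reads]

Access #0 PA: 0x242CD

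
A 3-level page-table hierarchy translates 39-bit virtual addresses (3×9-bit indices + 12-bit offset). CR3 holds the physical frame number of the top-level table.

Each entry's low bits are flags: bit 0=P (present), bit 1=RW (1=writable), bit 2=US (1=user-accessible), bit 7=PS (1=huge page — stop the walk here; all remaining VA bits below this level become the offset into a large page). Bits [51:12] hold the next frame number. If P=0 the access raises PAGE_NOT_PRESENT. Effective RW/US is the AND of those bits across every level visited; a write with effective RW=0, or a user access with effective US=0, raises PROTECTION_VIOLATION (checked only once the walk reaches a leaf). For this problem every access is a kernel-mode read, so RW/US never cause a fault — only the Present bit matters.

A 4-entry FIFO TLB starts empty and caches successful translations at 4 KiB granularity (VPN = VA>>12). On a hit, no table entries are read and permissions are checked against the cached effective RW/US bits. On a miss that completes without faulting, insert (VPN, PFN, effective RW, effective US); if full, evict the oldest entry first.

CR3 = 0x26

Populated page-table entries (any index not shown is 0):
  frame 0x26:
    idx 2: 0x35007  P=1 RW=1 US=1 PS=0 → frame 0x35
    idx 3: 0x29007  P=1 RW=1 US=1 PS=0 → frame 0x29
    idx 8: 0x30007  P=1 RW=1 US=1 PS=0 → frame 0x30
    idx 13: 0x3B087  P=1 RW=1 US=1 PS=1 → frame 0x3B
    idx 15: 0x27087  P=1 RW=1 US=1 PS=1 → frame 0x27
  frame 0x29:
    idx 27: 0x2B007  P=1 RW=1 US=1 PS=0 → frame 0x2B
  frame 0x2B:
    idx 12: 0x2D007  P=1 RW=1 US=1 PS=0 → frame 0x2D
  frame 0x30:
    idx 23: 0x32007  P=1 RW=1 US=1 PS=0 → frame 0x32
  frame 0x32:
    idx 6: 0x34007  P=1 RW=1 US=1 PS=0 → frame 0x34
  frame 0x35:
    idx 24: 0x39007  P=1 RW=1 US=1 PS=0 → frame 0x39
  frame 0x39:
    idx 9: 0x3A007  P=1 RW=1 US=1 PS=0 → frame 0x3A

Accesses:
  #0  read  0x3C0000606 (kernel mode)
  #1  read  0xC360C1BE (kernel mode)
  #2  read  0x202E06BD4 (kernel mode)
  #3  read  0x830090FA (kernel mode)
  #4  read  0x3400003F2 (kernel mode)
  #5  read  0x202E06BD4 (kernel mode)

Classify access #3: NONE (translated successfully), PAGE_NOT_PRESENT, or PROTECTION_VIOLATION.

Trace:
#0 VA=0x3C0000606 (r,kernel):
  L0: frame=0x26 idx=15 entry=0x27087 [P=1 RW=1 US=1 PS=1]
  ⇒ phys 0x27606 (huge @L0)  [1 reads]
#1 VA=0xC360C1BE (r,kernel):
  L0: frame=0x26 idx=3 entry=0x29007 [P=1 RW=1 US=1 PS=0]
  L1: frame=0x29 idx=27 entry=0x2B007 [P=1 RW=1 US=1 PS=0]
  L2: frame=0x2B idx=12 entry=0x2D007 [P=1 RW=1 US=1 PS=0]
  ⇒ phys 0x2D1BE  [3 reads]
#2 VA=0x202E06BD4 (r,kernel):
  L0: frame=0x26 idx=8 entry=0x30007 [P=1 RW=1 US=1 PS=0]
  L1: frame=0x30 idx=23 entry=0x32007 [P=1 RW=1 US=1 PS=0]
  L2: frame=0x32 idx=6 entry=0x34007 [P=1 RW=1 US=1 PS=0]
  ⇒ phys 0x34BD4  [3 reads]
#3 VA=0x830090FA (r,kernel):
  L0: frame=0x26 idx=2 entry=0x35007 [P=1 RW=1 US=1 PS=0]
  L1: frame=0x35 idx=24 entry=0x39007 [P=1 RW=1 US=1 PS=0]
  L2: frame=0x39 idx=9 entry=0x3A007 [P=1 RW=1 US=1 PS=0]
  ⇒ phys 0x3A0FA  [3 reads]
#4 VA=0x3400003F2 (r,kernel):
  L0: frame=0x26 idx=13 entry=0x3B087 [P=1 RW=1 US=1 PS=1]
  ⇒ phys 0x3B3F2 (huge @L0)  [1 reads]
#5 VA=0x202E06BD4 (r,kernel):
  TLB hit vpn=0x202E06 → PA=0x34BD4

Access #3 fault: NONE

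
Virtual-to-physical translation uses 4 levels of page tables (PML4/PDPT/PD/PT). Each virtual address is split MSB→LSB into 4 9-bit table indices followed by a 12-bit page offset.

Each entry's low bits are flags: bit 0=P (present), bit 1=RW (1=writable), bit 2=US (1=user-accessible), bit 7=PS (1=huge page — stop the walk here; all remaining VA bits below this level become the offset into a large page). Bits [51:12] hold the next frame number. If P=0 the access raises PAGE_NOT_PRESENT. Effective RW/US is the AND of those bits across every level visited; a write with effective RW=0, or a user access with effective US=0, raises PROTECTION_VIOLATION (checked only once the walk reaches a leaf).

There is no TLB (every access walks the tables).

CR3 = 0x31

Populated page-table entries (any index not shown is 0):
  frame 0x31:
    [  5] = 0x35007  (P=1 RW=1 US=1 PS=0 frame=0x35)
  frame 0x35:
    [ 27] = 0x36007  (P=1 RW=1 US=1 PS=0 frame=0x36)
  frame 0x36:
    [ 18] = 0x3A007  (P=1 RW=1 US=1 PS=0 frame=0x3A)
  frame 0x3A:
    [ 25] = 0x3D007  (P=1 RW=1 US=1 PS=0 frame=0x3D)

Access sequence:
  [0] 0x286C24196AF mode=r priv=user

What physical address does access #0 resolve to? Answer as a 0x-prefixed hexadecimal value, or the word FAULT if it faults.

Trace:
#0 VA=0x286C24196AF (r,user):
  lvl0: tbl 0x31, slot 5 ⇒ 0x35007 (P1/RW1/US1/PS0)
  lvl1: tbl 0x35, slot 27 ⇒ 0x36007 (P1/RW1/US1/PS0)
  lvl2: tbl 0x36, slot 18 ⇒ 0x3A007 (P1/RW1/US1/PS0)
  lvl3: tbl 0x3A, slot 25 ⇒ 0x3D007 (P1/RW1/US1/PS0)
  ⇒ phys 0x3D6AF  [4 reads]

Access #0 PA: 0x3D6AF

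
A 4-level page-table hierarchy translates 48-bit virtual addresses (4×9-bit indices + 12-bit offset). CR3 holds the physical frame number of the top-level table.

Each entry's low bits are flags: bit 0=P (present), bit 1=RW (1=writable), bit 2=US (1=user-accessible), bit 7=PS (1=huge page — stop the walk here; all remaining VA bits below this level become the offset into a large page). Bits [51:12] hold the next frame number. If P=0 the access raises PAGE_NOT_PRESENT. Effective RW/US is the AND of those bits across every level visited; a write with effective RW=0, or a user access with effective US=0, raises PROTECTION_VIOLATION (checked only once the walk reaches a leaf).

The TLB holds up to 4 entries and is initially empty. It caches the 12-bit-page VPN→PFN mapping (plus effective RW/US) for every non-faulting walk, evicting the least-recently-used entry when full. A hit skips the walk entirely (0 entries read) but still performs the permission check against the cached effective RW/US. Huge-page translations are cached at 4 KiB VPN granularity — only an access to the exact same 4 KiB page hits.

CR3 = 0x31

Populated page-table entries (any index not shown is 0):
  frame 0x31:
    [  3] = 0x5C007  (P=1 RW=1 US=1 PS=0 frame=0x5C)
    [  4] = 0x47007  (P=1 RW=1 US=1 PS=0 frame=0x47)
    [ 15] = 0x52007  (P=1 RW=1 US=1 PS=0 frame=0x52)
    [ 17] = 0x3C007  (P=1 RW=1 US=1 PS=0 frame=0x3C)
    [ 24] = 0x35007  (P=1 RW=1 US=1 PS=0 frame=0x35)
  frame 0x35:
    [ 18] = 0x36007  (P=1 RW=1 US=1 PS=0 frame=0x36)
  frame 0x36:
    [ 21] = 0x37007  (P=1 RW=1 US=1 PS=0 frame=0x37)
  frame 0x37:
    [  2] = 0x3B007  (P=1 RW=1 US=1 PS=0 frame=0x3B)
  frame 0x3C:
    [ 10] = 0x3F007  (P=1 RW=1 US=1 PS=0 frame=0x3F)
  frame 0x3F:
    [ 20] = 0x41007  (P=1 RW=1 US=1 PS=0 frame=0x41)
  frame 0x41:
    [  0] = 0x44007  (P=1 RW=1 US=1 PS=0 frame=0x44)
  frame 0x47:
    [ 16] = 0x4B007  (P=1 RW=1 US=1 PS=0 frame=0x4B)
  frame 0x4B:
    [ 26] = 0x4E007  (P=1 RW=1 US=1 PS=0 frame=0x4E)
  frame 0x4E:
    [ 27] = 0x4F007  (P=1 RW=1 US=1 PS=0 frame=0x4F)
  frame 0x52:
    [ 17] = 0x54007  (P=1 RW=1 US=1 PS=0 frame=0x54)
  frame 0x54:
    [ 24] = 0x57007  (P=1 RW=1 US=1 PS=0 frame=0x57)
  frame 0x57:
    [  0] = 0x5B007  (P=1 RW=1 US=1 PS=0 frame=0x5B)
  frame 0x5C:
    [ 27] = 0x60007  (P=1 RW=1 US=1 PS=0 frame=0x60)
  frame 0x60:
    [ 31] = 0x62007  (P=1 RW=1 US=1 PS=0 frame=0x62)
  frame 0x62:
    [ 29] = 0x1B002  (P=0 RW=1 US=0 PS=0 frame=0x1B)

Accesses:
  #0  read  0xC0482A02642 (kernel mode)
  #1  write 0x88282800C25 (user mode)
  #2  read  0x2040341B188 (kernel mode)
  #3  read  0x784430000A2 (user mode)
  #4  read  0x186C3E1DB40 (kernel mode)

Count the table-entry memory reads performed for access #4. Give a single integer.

Per-access translation:
#0 VA=0xC0482A02642 (r,kernel):
  [0] read 0x31 idx=24: raw=0x35007 flags P=1 W=1 U=1 S=0
  [1] read 0x35 idx=18: raw=0x36007 flags P=1 W=1 U=1 S=0
  [2] read 0x36 idx=21: raw=0x37007 flags P=1 W=1 U=1 S=0
  [3] read 0x37 idx=2: raw=0x3B007 flags P=1 W=1 U=1 S=0
  → PA=0x3B642  (4 entries read)
#1 VA=0x88282800C25 (w,user):
  [0] read 0x31 idx=17: raw=0x3C007 flags P=1 W=1 U=1 S=0
  [1] read 0x3C idx=10: raw=0x3F007 flags P=1 W=1 U=1 S=0
  [2] read 0x3F idx=20: raw=0x41007 flags P=1 W=1 U=1 S=0
  [3] read 0x41 idx=0: raw=0x44007 flags P=1 W=1 U=1 S=0
  → PA=0x44C25  (4 entries read)
#2 VA=0x2040341B188 (r,kernel):
  [0] read 0x31 idx=4: raw=0x47007 flags P=1 W=1 U=1 S=0
  [1] read 0x47 idx=16: raw=0x4B007 flags P=1 W=1 U=1 S=0
  [2] read 0x4B idx=26: raw=0x4E007 flags P=1 W=1 U=1 S=0
  [3] read 0x4E idx=27: raw=0x4F007 flags P=1 W=1 U=1 S=0
  → PA=0x4F188  (4 entries read)
#3 VA=0x784430000A2 (r,user):
  [0] read 0x31 idx=15: raw=0x52007 flags P=1 W=1 U=1 S=0
  [1] read 0x52 idx=17: raw=0x54007 flags P=1 W=1 U=1 S=0
  [2] read 0x54 idx=24: raw=0x57007 flags P=1 W=1 U=1 S=0
  [3] read 0x57 idx=0: raw=0x5B007 flags P=1 W=1 U=1 S=0
  → PA=0x5B0A2  (4 entries read)
#4 VA=0x186C3E1DB40 (r,kernel):
  [0] read 0x31 idx=3: raw=0x5C007 flags P=1 W=1 U=1 S=0
  [1] read 0x5C idx=27: raw=0x60007 flags P=1 W=1 U=1 S=0
  [2] read 0x60 idx=31: raw=0x62007 flags P=1 W=1 U=1 S=0
  [3] read 0x62 idx=29: raw=0x1B002 flags P=0 W=1 U=0 S=0
  ✗ PAGE_NOT_PRESENT  [4 reads]

Entries read for #4: 4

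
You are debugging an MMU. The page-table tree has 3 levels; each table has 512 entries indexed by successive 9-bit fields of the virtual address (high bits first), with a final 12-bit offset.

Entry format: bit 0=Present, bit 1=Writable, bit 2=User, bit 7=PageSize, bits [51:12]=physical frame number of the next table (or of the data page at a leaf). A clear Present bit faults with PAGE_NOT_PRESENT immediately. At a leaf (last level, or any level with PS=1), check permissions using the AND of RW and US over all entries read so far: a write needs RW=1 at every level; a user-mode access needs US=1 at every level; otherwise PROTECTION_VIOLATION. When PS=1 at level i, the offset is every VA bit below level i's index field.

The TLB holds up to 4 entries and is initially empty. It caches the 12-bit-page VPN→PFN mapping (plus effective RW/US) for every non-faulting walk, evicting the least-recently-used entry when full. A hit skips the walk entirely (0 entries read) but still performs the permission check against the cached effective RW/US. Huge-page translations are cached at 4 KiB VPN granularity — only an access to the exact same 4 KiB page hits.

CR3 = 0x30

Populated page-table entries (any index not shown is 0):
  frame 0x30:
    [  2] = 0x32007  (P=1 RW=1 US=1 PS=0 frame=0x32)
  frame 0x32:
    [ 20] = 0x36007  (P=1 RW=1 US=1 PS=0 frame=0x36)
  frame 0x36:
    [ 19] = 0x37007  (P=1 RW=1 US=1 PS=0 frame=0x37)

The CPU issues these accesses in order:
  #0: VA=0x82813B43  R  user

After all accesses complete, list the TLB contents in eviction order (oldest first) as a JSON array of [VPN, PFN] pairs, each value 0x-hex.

Per-access translation:
#0 VA=0x82813B43 (r,user):
  lvl0: tbl 0x30, slot 2 ⇒ 0x32007 (P1/RW1/US1/PS0)
  lvl1: tbl 0x32, slot 20 ⇒ 0x36007 (P1/RW1/US1/PS0)
  lvl2: tbl 0x36, slot 19 ⇒ 0x37007 (P1/RW1/US1/PS0)
  → PA=0x37B43  (3 entries read)

TLB: [["0x82813", "0x37"]]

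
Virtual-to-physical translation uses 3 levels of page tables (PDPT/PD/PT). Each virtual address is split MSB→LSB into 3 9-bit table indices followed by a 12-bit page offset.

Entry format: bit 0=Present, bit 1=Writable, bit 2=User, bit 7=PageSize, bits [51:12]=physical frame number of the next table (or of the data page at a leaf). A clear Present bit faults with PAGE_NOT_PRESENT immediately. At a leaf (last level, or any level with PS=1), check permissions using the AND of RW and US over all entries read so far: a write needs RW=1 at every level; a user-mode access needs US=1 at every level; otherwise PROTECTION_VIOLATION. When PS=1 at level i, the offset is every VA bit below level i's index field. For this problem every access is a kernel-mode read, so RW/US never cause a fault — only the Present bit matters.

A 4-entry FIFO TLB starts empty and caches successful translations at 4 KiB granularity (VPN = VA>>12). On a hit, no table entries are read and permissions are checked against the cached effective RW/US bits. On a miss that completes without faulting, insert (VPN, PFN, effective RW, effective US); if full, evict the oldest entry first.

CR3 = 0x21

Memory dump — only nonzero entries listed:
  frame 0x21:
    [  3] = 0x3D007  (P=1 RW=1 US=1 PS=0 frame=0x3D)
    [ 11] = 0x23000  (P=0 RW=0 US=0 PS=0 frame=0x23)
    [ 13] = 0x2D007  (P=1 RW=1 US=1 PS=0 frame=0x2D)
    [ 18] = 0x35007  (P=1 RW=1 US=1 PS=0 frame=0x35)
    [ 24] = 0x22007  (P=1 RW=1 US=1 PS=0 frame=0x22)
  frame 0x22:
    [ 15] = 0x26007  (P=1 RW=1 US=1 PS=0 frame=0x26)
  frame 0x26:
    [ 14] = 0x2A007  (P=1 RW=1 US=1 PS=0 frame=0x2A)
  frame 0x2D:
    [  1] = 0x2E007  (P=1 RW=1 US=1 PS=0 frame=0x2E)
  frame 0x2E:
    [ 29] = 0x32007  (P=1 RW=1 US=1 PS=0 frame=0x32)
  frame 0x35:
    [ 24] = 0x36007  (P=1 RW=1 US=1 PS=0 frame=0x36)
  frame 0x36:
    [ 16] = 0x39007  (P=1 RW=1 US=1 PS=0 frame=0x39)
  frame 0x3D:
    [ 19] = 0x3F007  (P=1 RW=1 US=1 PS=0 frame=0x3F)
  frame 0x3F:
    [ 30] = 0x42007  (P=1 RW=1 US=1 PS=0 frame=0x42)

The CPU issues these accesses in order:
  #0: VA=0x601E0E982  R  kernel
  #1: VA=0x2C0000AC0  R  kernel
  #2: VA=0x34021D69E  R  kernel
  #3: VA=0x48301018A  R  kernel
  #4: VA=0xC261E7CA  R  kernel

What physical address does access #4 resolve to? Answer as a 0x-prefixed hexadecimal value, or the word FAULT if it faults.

Walk each access:
#0 VA=0x601E0E982 (r,kernel):
  [0] read 0x21 idx=24: raw=0x22007 flags P=1 W=1 U=1 S=0
  [1] read 0x22 idx=15: raw=0x26007 flags P=1 W=1 U=1 S=0
  [2] read 0x26 idx=14: raw=0x2A007 flags P=1 W=1 U=1 S=0
  → PA=0x2A982  (3 entries read)
#1 VA=0x2C0000AC0 (r,kernel):
  [0] read 0x21 idx=11: raw=0x23000 flags P=0 W=0 U=0 S=0
  ⇒ fault: PAGE_NOT_PRESENT  — 1 lookups
#2 VA=0x34021D69E (r,kernel):
  [0] read 0x21 idx=13: raw=0x2D007 flags P=1 W=1 U=1 S=0
  [1] read 0x2D idx=1: raw=0x2E007 flags P=1 W=1 U=1 S=0
  [2] read 0x2E idx=29: raw=0x32007 flags P=1 W=1 U=1 S=0
  → PA=0x3269E  (3 entries read)
#3 VA=0x48301018A (r,kernel):
  [0] read 0x21 idx=18: raw=0x35007 flags P=1 W=1 U=1 S=0
  [1] read 0x35 idx=24: raw=0x36007 flags P=1 W=1 U=1 S=0
  [2] read 0x36 idx=16: raw=0x39007 flags P=1 W=1 U=1 S=0
  → PA=0x3918A  (3 entries read)
#4 VA=0xC261E7CA (r,kernel):
  [0] read 0x21 idx=3: raw=0x3D007 flags P=1 W=1 U=1 S=0
  [1] read 0x3D idx=19: raw=0x3F007 flags P=1 W=1 U=1 S=0
  [2] read 0x3F idx=30: raw=0x42007 flags P=1 W=1 U=1 S=0
  → PA=0x427CA  (3 entries read)

Access #4 PA: 0x427CA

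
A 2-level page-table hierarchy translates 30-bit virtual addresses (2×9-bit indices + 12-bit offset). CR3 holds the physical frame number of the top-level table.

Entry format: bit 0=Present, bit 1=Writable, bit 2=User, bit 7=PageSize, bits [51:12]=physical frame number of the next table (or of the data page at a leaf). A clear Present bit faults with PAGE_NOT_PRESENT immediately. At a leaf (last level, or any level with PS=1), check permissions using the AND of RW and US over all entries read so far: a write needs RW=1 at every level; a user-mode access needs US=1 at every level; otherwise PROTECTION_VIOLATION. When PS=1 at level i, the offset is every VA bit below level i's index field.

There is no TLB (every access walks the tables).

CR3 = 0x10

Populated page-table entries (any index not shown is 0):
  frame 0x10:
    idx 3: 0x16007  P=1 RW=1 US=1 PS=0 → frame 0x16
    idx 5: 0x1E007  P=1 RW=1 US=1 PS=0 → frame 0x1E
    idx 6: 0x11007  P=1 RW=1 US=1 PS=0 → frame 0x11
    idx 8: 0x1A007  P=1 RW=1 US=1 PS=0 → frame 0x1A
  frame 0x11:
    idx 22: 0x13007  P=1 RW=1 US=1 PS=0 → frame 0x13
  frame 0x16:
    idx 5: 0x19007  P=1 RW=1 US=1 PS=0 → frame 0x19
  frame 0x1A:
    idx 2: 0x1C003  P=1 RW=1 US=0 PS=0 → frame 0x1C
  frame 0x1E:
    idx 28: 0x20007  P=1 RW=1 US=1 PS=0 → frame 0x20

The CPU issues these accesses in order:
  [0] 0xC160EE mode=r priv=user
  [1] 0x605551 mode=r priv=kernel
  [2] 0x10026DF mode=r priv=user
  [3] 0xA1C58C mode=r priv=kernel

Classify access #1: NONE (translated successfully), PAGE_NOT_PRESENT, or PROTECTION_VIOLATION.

Walk each access:
#0 VA=0xC160EE (r,user):
  L0: frame=0x10 idx=6 entry=0x11007 [P=1 RW=1 US=1 PS=0]
  L1: frame=0x11 idx=22 entry=0x13007 [P=1 RW=1 US=1 PS=0]
  → PA=0x130EE  (2 entries read)
#1 VA=0x605551 (r,kernel):
  L0: frame=0x10 idx=3 entry=0x16007 [P=1 RW=1 US=1 PS=0]
  L1: frame=0x16 idx=5 entry=0x19007 [P=1 RW=1 US=1 PS=0]
  → PA=0x19551  (2 entries read)
#2 VA=0x10026DF (r,user):
  L0: frame=0x10 idx=8 entry=0x1A007 [P=1 RW=1 US=1 PS=0]
  L1: frame=0x1A idx=2 entry=0x1C003 [P=1 RW=1 US=0 PS=0]
  → PROTECTION_VIOLATION  (2 entries read)
#3 VA=0xA1C58C (r,kernel):
  L0: frame=0x10 idx=5 entry=0x1E007 [P=1 RW=1 US=1 PS=0]
  L1: frame=0x1E idx=28 entry=0x20007 [P=1 RW=1 US=1 PS=0]
  → PA=0x2058C  (2 entries read)

Access #1 fault: NONE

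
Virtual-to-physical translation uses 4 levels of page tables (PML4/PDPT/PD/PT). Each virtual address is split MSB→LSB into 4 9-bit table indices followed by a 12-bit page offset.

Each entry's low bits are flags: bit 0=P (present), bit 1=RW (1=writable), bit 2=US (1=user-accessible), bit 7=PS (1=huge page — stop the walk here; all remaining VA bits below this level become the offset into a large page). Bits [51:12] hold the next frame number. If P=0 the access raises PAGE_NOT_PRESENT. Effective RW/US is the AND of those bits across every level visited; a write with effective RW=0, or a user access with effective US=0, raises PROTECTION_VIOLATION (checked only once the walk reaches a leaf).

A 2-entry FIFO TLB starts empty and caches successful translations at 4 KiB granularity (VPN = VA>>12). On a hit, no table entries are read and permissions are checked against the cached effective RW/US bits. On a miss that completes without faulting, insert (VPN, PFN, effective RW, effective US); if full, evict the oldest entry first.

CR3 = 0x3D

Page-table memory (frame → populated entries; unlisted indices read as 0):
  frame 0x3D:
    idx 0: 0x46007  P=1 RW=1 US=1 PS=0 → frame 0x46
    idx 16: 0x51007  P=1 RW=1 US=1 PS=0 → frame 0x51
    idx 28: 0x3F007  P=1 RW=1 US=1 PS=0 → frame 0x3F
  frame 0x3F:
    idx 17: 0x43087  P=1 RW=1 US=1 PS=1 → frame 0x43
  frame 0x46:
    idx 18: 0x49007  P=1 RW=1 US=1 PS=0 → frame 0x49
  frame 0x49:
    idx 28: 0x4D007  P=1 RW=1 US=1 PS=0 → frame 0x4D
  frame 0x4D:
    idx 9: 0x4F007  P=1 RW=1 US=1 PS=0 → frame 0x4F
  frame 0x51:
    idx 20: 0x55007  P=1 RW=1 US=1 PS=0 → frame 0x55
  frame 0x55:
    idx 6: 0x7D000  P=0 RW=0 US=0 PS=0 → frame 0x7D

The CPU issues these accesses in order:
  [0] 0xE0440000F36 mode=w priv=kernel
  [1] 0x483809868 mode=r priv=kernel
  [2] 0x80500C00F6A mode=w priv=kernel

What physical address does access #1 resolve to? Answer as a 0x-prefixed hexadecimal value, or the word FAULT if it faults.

Walk each access:
#0 VA=0xE0440000F36 (w,kernel):
  L0 @0x3D[28] → 0x3F007  P=1,RW=1,US=1,PS=0
  L1 @0x3F[17] → 0x43087  P=1,RW=1,US=1,PS=1
  ✓ 0x43F36 (huge @L1)  — 2 lookups
#1 VA=0x483809868 (r,kernel):
  L0 @0x3D[0] → 0x46007  P=1,RW=1,US=1,PS=0
  L1 @0x46[18] → 0x49007  P=1,RW=1,US=1,PS=0
  L2 @0x49[28] → 0x4D007  P=1,RW=1,US=1,PS=0
  L3 @0x4D[9] → 0x4F007  P=1,RW=1,US=1,PS=0
  ✓ 0x4F868  — 4 lookups
#2 VA=0x80500C00F6A (w,kernel):
  L0 @0x3D[16] → 0x51007  P=1,RW=1,US=1,PS=0
  L1 @0x51[20] → 0x55007  P=1,RW=1,US=1,PS=0
  L2 @0x55[6] → 0x7D000  P=0,RW=0,US=0,PS=0
  ✗ PAGE_NOT_PRESENT  [3 reads]

Access #1 PA: 0x4F868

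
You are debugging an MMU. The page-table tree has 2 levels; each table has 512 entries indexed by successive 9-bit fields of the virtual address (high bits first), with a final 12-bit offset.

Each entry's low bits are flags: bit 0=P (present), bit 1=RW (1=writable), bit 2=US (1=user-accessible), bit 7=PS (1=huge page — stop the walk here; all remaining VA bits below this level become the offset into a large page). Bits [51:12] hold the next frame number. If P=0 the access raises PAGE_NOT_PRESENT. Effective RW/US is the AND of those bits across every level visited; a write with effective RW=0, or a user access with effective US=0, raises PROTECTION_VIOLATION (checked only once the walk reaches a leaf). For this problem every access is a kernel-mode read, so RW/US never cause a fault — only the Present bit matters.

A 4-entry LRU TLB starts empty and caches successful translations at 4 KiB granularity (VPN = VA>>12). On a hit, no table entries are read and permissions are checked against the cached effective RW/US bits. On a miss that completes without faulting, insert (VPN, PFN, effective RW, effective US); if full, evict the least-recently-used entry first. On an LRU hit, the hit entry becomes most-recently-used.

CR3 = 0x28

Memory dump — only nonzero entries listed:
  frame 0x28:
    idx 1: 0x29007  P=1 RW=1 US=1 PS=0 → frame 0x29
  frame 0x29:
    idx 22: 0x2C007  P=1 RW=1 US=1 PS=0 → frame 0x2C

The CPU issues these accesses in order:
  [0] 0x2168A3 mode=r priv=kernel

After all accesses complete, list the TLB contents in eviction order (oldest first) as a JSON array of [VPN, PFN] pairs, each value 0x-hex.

Trace:
#0 VA=0x2168A3 (r,kernel):
  L0 @0x28[1] → 0x29007  P=1,RW=1,US=1,PS=0
  L1 @0x29[22] → 0x2C007  P=1,RW=1,US=1,PS=0
  → PA=0x2C8A3  (2 entries read)

TLB: [["0x216", "0x2C"]]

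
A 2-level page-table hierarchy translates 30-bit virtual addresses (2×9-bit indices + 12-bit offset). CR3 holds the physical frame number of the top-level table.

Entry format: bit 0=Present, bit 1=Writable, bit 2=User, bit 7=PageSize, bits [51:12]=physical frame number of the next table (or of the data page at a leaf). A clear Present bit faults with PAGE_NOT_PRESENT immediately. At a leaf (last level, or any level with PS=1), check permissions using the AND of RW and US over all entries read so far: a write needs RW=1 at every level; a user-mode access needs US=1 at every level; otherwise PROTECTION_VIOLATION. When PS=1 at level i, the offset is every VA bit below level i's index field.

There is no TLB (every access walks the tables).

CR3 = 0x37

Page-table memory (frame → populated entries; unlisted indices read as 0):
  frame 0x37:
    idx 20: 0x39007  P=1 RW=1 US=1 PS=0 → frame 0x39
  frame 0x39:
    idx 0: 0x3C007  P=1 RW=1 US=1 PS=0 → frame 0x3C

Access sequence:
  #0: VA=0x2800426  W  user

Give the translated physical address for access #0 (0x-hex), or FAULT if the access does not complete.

Per-access translation:
#0 VA=0x2800426 (w,user):
  L0: frame=0x37 idx=20 entry=0x39007 [P=1 RW=1 US=1 PS=0]
  L1: frame=0x39 idx=0 entry=0x3C007 [P=1 RW=1 US=1 PS=0]
  ⇒ phys 0x3C426  [2 reads]

Access #0 PA: 0x3C426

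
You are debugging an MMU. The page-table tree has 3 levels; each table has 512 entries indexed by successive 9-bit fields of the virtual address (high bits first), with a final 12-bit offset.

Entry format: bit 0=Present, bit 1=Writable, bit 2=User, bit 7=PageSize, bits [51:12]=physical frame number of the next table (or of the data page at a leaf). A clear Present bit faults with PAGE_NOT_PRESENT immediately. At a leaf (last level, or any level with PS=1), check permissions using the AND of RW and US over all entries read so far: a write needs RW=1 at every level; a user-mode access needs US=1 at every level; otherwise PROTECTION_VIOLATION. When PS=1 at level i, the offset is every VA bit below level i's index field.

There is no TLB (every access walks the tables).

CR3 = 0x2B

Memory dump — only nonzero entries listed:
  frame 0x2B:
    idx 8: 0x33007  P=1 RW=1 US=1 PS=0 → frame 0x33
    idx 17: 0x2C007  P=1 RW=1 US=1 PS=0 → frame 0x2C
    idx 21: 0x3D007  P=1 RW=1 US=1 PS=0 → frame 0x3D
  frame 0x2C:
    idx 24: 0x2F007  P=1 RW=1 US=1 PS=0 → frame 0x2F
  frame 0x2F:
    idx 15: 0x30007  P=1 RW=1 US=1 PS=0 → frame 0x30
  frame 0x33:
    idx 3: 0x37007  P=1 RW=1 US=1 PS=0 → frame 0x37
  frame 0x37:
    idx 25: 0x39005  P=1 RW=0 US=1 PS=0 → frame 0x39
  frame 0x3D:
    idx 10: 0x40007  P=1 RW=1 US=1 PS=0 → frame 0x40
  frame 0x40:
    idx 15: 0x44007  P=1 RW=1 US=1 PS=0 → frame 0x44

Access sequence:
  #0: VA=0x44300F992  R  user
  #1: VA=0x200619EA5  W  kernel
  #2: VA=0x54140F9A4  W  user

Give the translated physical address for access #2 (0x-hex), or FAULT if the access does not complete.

Trace:
#0 VA=0x44300F992 (r,user):
  lvl0: tbl 0x2B, slot 17 ⇒ 0x2C007 (P1/RW1/US1/PS0)
  lvl1: tbl 0x2C, slot 24 ⇒ 0x2F007 (P1/RW1/US1/PS0)
  lvl2: tbl 0x2F, slot 15 ⇒ 0x30007 (P1/RW1/US1/PS0)
  → PA=0x30992  (3 entries read)
#1 VA=0x200619EA5 (w,kernel):
  lvl0: tbl 0x2B, slot 8 ⇒ 0x33007 (P1/RW1/US1/PS0)
  lvl1: tbl 0x33, slot 3 ⇒ 0x37007 (P1/RW1/US1/PS0)
  lvl2: tbl 0x37, slot 25 ⇒ 0x39005 (P1/RW0/US1/PS0)
  ✗ PROTECTION_VIOLATION  [3 reads]
#2 VA=0x54140F9A4 (w,user):
  lvl0: tbl 0x2B, slot 21 ⇒ 0x3D007 (P1/RW1/US1/PS0)
  lvl1: tbl 0x3D, slot 10 ⇒ 0x40007 (P1/RW1/US1/PS0)
  lvl2: tbl 0x40, slot 15 ⇒ 0x44007 (P1/RW1/US1/PS0)
  → PA=0x449A4  (3 entries read)

Access #2 PA: 0x449A4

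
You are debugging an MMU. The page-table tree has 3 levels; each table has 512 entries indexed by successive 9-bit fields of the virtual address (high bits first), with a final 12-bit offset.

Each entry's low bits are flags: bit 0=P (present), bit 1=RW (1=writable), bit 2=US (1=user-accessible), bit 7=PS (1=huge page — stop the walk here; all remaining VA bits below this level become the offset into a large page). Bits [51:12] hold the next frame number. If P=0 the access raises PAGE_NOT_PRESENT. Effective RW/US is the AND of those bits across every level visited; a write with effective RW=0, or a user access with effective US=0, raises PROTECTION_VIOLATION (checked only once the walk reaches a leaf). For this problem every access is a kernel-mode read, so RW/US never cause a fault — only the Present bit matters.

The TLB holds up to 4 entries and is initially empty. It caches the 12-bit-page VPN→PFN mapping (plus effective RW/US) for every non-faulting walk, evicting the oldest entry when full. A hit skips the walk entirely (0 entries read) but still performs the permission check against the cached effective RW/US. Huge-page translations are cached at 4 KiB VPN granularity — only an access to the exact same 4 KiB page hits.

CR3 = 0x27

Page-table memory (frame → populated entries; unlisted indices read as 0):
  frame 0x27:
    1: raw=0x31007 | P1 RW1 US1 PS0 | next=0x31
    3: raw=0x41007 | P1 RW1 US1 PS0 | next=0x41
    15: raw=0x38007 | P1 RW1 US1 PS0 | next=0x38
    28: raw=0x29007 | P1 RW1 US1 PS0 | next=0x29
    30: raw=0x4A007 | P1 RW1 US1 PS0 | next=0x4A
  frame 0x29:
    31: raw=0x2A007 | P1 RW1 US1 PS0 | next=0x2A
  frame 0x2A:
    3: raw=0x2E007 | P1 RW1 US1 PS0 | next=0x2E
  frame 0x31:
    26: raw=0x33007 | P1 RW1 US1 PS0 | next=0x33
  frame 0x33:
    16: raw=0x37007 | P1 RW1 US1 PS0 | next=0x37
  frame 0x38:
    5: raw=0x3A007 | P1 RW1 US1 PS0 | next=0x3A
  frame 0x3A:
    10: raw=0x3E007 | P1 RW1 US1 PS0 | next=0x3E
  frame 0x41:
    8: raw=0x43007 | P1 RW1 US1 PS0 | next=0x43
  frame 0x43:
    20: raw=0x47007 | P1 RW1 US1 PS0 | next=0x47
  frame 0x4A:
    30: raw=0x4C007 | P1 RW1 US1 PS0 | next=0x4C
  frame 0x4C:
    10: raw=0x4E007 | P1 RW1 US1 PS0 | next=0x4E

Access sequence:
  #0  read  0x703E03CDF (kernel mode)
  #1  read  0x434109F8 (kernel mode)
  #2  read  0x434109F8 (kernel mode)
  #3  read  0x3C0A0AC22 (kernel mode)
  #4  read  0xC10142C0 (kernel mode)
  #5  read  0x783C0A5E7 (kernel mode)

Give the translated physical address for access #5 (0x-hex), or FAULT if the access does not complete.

Per-access translation:
#0 VA=0x703E03CDF (r,kernel):
  L0 @0x27[28] → 0x29007  P=1,RW=1,US=1,PS=0
  L1 @0x29[31] → 0x2A007  P=1,RW=1,US=1,PS=0
  L2 @0x2A[3] → 0x2E007  P=1,RW=1,US=1,PS=0
  ⇒ phys 0x2ECDF  [3 reads]
#1 VA=0x434109F8 (r,kernel):
  L0 @0x27[1] → 0x31007  P=1,RW=1,US=1,PS=0
  L1 @0x31[26] → 0x33007  P=1,RW=1,US=1,PS=0
  L2 @0x33[16] → 0x37007  P=1,RW=1,US=1,PS=0
  ⇒ phys 0x379F8  [3 reads]
#2 VA=0x434109F8 (r,kernel):
  TLB hit vpn=0x43410 → PA=0x379F8
#3 VA=0x3C0A0AC22 (r,kernel):
  L0 @0x27[15] → 0x38007  P=1,RW=1,US=1,PS=0
  L1 @0x38[5] → 0x3A007  P=1,RW=1,US=1,PS=0
  L2 @0x3A[10] → 0x3E007  P=1,RW=1,US=1,PS=0
  ⇒ phys 0x3EC22  [3 reads]
#4 VA=0xC10142C0 (r,kernel):
  L0 @0x27[3] → 0x41007  P=1,RW=1,US=1,PS=0
  L1 @0x41[8] → 0x43007  P=1,RW=1,US=1,PS=0
  L2 @0x43[20] → 0x47007  P=1,RW=1,US=1,PS=0
  ⇒ phys 0x472C0  [3 reads]
#5 VA=0x783C0A5E7 (r,kernel):
  L0 @0x27[30] → 0x4A007  P=1,RW=1,US=1,PS=0
  L1 @0x4A[30] → 0x4C007  P=1,RW=1,US=1,PS=0
  L2 @0x4C[10] → 0x4E007  P=1,RW=1,US=1,PS=0
  ⇒ phys 0x4E5E7  [3 reads]

Access #5 PA: 0x4E5E7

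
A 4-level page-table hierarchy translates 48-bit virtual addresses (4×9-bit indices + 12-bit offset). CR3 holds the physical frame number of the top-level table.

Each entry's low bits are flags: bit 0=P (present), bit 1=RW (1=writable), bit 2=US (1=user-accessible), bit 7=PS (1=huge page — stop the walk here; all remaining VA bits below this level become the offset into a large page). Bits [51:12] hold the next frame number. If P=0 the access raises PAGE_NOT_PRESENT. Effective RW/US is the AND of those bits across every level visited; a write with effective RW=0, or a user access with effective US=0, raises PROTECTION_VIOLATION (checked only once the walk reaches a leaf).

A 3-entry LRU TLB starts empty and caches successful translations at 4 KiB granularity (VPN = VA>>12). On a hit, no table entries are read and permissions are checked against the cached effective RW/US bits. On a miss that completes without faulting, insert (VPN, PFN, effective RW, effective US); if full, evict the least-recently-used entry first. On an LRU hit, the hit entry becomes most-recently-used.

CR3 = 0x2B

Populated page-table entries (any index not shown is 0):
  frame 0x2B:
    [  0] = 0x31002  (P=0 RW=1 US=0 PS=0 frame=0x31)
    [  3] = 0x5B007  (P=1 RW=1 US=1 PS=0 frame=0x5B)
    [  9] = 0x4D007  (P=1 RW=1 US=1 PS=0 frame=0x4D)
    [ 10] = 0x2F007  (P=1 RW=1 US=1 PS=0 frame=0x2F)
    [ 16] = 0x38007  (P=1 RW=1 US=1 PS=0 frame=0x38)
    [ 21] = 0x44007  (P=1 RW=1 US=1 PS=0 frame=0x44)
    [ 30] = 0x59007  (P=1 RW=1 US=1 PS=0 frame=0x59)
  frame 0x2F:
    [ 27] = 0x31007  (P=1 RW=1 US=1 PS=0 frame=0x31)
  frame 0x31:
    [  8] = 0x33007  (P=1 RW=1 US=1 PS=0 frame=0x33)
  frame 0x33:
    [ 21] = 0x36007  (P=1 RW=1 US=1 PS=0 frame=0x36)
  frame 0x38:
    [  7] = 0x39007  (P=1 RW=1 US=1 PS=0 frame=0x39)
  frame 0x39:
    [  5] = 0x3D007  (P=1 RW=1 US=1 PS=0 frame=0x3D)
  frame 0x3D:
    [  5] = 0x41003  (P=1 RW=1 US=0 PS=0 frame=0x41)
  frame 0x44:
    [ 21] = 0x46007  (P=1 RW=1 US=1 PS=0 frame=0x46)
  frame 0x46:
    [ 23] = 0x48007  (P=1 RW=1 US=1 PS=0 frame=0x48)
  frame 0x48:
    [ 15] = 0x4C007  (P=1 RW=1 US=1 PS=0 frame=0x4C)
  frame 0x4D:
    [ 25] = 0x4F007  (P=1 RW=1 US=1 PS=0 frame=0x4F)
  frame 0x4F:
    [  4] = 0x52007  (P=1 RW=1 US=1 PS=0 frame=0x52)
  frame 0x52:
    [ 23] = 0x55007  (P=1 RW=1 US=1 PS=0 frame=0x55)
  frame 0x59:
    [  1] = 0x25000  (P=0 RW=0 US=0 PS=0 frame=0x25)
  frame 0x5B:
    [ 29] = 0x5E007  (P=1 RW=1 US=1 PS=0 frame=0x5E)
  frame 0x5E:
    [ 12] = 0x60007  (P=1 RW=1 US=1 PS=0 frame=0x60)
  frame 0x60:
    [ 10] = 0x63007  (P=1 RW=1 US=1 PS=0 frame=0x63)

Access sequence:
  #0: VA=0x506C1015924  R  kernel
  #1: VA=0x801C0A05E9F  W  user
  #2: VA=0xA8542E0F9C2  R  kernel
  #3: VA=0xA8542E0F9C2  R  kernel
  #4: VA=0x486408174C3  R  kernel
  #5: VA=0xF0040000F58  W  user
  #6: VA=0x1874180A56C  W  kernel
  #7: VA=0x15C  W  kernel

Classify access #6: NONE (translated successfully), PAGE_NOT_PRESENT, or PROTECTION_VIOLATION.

Walk each access:
#0 VA=0x506C1015924 (r,kernel):
  L0: frame=0x2B idx=10 entry=0x2F007 [P=1 RW=1 US=1 PS=0]
  L1: frame=0x2F idx=27 entry=0x31007 [P=1 RW=1 US=1 PS=0]
  L2: frame=0x31 idx=8 entry=0x33007 [P=1 RW=1 US=1 PS=0]
  L3: frame=0x33 idx=21 entry=0x36007 [P=1 RW=1 US=1 PS=0]
  → PA=0x36924  (4 entries read)
#1 VA=0x801C0A05E9F (w,user):
  L0: frame=0x2B idx=16 entry=0x38007 [P=1 RW=1 US=1 PS=0]
  L1: frame=0x38 idx=7 entry=0x39007 [P=1 RW=1 US=1 PS=0]
  L2: frame=0x39 idx=5 entry=0x3D007 [P=1 RW=1 US=1 PS=0]
  L3: frame=0x3D idx=5 entry=0x41003 [P=1 RW=1 US=0 PS=0]
  ✗ PROTECTION_VIOLATION  [4 reads]
#2 VA=0xA8542E0F9C2 (r,kernel):
  L0: frame=0x2B idx=21 entry=0x44007 [P=1 RW=1 US=1 PS=0]
  L1: frame=0x44 idx=21 entry=0x46007 [P=1 RW=1 US=1 PS=0]
  L2: frame=0x46 idx=23 entry=0x48007 [P=1 RW=1 US=1 PS=0]
  L3: frame=0x48 idx=15 entry=0x4C007 [P=1 RW=1 US=1 PS=0]
  → PA=0x4C9C2  (4 entries read)
#3 VA=0xA8542E0F9C2 (r,kernel):
  TLB hit vpn=0xA8542E0F → PA=0x4C9C2
#4 VA=0x486408174C3 (r,kernel):
  L0: frame=0x2B idx=9 entry=0x4D007 [P=1 RW=1 US=1 PS=0]
  L1: frame=0x4D idx=25 entry=0x4F007 [P=1 RW=1 US=1 PS=0]
  L2: frame=0x4F idx=4 entry=0x52007 [P=1 RW=1 US=1 PS=0]
  L3: frame=0x52 idx=23 entry=0x55007 [P=1 RW=1 US=1 PS=0]
  → PA=0x554C3  (4 entries read)
#5 VA=0xF0040000F58 (w,user):
  L0: frame=0x2B idx=30 entry=0x59007 [P=1 RW=1 US=1 PS=0]
  L1: frame=0x59 idx=1 entry=0x25000 [P=0 RW=0 US=0 PS=0]
  ✗ PAGE_NOT_PRESENT  [2 reads]
#6 VA=0x1874180A56C (w,kernel):
  L0: frame=0x2B idx=3 entry=0x5B007 [P=1 RW=1 US=1 PS=0]
  L1: frame=0x5B idx=29 entry=0x5E007 [P=1 RW=1 US=1 PS=0]
  L2: frame=0x5E idx=12 entry=0x60007 [P=1 RW=1 US=1 PS=0]
  L3: frame=0x60 idx=10 entry=0x63007 [P=1 RW=1 US=1 PS=0]
  → PA=0x6356C  (4 entries read)
#7 VA=0x15C (w,kernel):
  L0: frame=0x2B idx=0 entry=0x31002 [P=0 RW=1 US=0 PS=0]
  ✗ PAGE_NOT_PRESENT  [1 reads]

Access #6 fault: NONE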